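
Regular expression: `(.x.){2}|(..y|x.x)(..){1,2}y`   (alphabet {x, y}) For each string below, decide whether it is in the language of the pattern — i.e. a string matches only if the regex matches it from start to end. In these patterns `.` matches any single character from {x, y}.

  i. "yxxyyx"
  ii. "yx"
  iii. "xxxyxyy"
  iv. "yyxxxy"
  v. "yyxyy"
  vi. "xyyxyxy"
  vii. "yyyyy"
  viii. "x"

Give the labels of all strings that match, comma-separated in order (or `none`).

i. "yxxyyx" → no match
ii. "yx" → no match
iii. "xxxyxyy" → no match
iv. "yyxxxy" → no match
v. "yyxyy" → no match
vi. "xyyxyxy" → no match
vii. "yyyyy" → no match
viii. "x" → no match

none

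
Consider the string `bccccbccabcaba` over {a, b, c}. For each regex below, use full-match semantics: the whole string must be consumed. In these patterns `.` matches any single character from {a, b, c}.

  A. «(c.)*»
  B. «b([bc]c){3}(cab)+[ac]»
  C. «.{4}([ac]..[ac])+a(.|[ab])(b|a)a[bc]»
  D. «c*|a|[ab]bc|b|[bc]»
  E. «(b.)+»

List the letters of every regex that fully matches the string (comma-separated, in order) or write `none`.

B

A → no match
B → match
C → no match
D → no match
E → no match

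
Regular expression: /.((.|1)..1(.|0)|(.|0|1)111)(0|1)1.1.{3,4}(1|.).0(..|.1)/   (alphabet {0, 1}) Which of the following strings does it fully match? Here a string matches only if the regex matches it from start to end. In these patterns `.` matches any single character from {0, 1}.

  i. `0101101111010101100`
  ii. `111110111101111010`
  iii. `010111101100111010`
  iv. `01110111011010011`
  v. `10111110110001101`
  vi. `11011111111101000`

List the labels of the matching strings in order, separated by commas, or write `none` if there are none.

i → no match
ii → match
iii → no match
iv → no match
v → no match
vi → no match

ii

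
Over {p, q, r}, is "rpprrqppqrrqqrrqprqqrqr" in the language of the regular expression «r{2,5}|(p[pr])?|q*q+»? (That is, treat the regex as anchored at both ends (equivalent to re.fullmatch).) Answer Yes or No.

No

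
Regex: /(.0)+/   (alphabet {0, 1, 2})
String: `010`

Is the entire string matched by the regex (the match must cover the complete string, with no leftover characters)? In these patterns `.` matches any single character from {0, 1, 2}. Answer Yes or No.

No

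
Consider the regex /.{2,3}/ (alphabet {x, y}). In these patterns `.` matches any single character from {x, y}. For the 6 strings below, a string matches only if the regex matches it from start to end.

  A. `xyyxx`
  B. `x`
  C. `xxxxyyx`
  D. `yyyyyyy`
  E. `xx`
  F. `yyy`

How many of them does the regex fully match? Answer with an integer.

A → no match
B → no match
C → no match
D → no match
E → match
F → match
Total matched: 2

2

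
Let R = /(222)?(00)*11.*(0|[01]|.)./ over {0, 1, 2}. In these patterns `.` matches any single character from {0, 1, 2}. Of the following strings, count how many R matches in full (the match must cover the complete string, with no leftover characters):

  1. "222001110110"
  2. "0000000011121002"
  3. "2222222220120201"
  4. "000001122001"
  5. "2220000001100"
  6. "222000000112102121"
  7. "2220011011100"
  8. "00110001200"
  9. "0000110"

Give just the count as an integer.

6

1 → match
2 → match
3 → no match
4 → no match
5 → match
6 → match
7 → match
8 → match
9 → no match
Total matched: 6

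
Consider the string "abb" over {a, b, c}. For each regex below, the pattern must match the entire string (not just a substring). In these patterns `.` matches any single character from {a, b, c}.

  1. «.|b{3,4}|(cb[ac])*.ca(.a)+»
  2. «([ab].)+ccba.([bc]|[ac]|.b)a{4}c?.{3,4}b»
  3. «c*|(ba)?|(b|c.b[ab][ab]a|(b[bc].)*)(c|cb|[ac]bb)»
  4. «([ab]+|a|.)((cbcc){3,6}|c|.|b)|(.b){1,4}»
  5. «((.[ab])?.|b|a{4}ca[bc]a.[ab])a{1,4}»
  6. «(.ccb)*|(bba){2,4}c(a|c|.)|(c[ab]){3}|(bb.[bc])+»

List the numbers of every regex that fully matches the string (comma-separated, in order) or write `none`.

1 → no match
2 → no match
3 → match
4 → match
5 → no match — must end with "a"
6 → no match

3, 4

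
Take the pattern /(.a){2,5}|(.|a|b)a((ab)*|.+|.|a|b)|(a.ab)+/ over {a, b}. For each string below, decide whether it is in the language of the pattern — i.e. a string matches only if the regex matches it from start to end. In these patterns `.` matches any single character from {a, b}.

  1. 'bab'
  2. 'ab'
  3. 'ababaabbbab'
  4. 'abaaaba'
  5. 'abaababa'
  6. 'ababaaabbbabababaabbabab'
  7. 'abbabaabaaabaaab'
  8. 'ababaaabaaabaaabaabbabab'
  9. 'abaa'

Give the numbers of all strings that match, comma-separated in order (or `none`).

1 → match
2 → no match
3 → no match
4 → no match
5 → no match
6 → no match
7 → no match
8 → no match
9 → no match

1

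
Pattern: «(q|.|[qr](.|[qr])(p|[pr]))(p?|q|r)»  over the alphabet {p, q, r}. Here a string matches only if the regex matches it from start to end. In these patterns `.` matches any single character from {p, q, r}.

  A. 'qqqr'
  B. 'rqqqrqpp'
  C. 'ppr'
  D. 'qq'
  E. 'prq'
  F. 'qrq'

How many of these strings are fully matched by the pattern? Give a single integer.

A → no match
B → no match
C → no match
D → match
E → no match
F → no match
Total matched: 1

1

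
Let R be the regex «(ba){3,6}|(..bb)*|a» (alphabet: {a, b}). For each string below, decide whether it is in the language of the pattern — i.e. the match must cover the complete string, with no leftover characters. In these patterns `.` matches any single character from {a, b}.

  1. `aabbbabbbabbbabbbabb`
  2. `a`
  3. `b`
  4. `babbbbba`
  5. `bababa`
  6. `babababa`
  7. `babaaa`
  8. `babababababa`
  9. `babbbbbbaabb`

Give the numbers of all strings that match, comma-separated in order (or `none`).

1, 2, 5, 6, 8, 9

1 → match
2 → match
3 → no match
4 → no match
5 → match
6 → match
7 → no match
8 → match
9 → match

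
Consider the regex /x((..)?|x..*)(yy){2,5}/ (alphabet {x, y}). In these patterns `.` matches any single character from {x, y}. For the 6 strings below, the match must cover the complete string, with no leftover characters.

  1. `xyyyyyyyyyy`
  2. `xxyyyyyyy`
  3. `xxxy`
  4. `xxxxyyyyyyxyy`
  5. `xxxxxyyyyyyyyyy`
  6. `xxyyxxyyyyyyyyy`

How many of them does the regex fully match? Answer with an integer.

4

1. `xyyyyyyyyyy` → match
2. `xxyyyyyyy` → match
3. `xxxy` → no match — must end with `yy`
4 → no match
5 → match
6 → match
Total matched: 4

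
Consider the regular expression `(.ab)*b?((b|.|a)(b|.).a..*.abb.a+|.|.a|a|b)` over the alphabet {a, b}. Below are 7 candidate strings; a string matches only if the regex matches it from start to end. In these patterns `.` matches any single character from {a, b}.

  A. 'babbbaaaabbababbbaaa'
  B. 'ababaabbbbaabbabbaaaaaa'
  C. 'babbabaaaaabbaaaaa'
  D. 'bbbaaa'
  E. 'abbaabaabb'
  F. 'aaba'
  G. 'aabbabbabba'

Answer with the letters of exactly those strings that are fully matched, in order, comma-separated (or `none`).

A → match
B → no match
C → match
D → no match
E → no match
F → match
G → match

A, C, F, G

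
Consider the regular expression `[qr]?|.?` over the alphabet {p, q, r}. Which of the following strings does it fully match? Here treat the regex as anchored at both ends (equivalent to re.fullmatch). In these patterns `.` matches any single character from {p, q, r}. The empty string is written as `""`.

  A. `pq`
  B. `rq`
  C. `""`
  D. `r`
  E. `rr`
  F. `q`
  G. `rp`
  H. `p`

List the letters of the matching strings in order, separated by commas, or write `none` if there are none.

A → no match
B → no match
C → match
D → match
E → no match
F → match
G → no match
H → match

C, D, F, H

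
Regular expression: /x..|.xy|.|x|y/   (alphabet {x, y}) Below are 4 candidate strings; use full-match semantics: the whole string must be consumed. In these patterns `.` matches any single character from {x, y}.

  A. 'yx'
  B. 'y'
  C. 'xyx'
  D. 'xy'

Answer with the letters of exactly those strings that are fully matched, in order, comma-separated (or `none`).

A → no match
B → match
C → match
D → no match

B, C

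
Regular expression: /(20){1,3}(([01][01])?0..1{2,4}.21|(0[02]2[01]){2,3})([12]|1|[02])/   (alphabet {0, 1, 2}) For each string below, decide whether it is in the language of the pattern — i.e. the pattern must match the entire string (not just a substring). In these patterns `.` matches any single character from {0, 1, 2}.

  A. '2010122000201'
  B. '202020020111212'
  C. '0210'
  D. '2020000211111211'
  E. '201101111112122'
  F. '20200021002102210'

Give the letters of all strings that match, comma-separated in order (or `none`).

A → no match
B → match
C → no match — must start with '20'
D → match
E → no match
F → match

B, D, F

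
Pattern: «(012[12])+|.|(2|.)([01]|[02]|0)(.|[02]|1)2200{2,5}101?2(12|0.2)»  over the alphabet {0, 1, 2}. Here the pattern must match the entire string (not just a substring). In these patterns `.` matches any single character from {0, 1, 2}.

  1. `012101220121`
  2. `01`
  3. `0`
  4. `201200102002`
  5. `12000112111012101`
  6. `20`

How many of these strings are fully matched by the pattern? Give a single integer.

2

1. `012101220121` → match
2. `01` → no match
3. `0` → match
4. `201200102002` → no match
5 → no match
6. `20` → no match
Total matched: 2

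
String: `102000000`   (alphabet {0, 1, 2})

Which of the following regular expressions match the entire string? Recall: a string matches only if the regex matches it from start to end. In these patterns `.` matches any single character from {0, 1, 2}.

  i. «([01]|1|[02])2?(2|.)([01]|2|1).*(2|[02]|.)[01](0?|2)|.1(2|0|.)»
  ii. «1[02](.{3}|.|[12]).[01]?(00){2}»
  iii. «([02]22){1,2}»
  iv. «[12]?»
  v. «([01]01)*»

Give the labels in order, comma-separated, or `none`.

i → match
ii → match
iii → no match — must end with `22`
iv → no match
v → no match

i, ii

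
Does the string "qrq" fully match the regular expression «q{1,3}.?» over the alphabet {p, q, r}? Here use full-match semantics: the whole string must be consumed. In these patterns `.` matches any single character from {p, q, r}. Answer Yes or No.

No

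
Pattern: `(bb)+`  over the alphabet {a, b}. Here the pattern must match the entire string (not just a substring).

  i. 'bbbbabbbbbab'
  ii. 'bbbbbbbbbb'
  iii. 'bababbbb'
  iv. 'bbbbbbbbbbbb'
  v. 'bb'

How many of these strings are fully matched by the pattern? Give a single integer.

3

i. 'bbbbabbbbbab' → no match — must end with 'bb'
ii. 'bbbbbbbbbb' → match
iii. 'bababbbb' → no match — must start with 'bb'
iv. 'bbbbbbbbbbbb' → match
v. 'bb' → match
Total matched: 3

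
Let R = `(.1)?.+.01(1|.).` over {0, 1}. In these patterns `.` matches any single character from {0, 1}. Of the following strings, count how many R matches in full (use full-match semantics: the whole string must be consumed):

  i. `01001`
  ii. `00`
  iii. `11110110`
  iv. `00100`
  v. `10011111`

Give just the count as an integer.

1

i → no match
ii → no match
iii → match
iv → no match
v → no match
Total matched: 1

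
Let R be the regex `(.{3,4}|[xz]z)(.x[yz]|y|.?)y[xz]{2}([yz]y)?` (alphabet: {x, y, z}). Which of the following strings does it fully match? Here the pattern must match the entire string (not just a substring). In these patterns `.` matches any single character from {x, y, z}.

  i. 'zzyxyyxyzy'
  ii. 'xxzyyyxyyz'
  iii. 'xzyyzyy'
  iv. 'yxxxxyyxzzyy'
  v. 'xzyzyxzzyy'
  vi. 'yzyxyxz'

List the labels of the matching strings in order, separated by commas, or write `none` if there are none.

vi

i → no match
ii → no match
iii → no match
iv → no match
v → no match
vi → match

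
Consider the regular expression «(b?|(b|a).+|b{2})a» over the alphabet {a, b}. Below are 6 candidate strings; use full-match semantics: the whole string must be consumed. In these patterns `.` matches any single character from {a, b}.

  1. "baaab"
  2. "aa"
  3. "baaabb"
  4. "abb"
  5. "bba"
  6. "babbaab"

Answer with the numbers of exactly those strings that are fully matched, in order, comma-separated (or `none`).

1. "baaab" → no match — must end with "a"
2. "aa" → no match
3. "baaabb" → no match — must end with "a"
4. "abb" → no match — must end with "a"
5. "bba" → match
6. "babbaab" → no match — must end with "a"

5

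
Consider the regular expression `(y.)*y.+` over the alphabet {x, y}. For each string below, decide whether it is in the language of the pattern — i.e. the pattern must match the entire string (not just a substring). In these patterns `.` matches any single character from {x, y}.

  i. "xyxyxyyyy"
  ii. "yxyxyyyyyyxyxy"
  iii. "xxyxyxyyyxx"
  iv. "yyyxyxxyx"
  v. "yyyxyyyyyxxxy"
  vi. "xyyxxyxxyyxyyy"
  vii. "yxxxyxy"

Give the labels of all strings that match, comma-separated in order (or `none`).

i → no match
ii → match
iii → no match
iv → match
v → match
vi → no match
vii → match

ii, iv, v, vii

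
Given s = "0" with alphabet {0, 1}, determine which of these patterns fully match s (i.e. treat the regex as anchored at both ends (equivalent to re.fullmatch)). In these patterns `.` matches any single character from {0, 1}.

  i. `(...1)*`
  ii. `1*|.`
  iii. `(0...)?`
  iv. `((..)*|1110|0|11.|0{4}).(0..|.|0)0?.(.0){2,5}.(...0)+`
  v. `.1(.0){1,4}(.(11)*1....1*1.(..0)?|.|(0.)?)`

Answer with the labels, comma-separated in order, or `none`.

i → no match
ii → match
iii → no match
iv → no match
v → no match

ii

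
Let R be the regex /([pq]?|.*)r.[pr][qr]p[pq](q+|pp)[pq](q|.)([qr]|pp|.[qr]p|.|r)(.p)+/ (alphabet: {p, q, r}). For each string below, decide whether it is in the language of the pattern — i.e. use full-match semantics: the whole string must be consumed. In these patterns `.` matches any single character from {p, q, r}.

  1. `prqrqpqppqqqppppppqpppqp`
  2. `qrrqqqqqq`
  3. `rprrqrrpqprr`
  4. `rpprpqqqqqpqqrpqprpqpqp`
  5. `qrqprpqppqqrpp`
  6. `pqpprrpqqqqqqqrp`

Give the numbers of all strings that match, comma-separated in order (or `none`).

1 → match
2. `qrrqqqqqq` → no match — must end with `p`
3. `rprrqrrpqprr` → no match — must end with `p`
4 → match
5 → match
6 → no match

1, 4, 5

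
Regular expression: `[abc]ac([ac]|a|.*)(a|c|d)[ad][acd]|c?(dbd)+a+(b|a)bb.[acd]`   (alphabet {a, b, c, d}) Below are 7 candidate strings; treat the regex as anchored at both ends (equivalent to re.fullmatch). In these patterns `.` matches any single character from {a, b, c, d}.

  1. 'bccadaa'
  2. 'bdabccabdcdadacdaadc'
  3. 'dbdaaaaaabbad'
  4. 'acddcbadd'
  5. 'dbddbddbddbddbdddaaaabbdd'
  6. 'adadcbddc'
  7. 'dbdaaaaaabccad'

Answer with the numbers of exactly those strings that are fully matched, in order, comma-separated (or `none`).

3

1. 'bccadaa' → no match
2 → no match
3 → match
4. 'acddcbadd' → no match
5 → no match
6. 'adadcbddc' → no match
7 → no match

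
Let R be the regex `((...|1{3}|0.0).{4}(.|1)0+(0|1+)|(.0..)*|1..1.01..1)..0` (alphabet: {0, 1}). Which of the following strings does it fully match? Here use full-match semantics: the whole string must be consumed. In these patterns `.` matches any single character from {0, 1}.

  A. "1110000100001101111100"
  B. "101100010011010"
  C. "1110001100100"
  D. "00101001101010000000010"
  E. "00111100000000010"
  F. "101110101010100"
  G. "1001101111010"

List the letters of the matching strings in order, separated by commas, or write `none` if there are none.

A → no match
B → match
C → match
D → match
E → match
F → match
G → match

B, C, D, E, F, G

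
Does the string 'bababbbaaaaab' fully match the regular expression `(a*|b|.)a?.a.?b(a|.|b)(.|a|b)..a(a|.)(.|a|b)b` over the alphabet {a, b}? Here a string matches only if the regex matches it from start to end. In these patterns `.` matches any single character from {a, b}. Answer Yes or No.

Yes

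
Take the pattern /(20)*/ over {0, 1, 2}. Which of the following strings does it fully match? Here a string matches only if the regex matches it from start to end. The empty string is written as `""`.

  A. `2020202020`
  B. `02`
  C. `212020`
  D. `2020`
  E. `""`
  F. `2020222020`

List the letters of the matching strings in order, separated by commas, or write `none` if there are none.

A. `2020202020` → match
B. `02` → no match
C. `212020` → no match
D. `2020` → match
E. `""` → match
F. `2020222020` → no match

A, D, E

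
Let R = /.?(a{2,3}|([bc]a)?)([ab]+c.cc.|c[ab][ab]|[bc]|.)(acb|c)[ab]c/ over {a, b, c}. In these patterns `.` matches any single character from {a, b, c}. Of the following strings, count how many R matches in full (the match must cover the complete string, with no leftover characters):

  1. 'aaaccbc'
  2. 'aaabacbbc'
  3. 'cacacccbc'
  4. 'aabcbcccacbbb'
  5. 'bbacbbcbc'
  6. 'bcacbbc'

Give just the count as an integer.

4

1 → match
2 → match
3 → no match
4 → no match — must end with 'c'
5 → match
6 → match
Total matched: 4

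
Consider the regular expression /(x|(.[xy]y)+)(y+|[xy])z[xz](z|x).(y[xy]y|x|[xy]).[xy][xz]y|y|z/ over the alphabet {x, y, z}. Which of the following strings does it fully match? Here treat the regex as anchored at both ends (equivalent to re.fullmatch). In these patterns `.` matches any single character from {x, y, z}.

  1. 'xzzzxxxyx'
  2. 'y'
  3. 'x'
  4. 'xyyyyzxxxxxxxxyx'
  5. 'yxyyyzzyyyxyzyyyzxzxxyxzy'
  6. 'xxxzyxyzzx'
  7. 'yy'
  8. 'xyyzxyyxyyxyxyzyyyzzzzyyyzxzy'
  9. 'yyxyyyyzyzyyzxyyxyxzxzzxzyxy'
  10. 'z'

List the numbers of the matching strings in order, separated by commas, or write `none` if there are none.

1 → no match
2 → match
3 → no match
4 → no match
5 → no match
6 → no match
7 → no match
8 → no match
9 → no match
10 → match

2, 10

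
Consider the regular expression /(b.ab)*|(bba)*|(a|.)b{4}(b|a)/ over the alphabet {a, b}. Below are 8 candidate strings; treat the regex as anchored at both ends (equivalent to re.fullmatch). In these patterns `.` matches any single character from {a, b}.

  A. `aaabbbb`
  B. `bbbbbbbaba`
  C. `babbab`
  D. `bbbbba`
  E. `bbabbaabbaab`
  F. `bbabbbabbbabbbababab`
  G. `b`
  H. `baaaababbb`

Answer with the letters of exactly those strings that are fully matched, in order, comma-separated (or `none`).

D, E

A → no match
B → no match
C → no match
D → match
E → match
F → no match
G → no match
H → no match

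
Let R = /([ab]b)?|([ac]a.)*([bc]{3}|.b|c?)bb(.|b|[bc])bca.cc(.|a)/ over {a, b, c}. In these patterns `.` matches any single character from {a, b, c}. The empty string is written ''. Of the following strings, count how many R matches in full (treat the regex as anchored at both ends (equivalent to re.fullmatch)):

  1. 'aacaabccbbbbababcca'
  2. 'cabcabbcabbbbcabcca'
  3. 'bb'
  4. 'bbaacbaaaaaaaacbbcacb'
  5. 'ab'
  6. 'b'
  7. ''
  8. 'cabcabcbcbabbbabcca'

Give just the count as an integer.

1 → no match
2 → no match
3 → match
4 → no match
5 → match
6 → no match
7 → match
8 → no match
Total matched: 3

3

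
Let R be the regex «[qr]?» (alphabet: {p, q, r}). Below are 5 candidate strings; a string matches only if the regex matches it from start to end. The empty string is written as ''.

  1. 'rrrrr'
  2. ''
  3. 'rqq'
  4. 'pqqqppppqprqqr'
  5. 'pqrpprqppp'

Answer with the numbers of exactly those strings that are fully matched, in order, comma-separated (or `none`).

1 → no match
2 → match
3 → no match
4 → no match
5 → no match

2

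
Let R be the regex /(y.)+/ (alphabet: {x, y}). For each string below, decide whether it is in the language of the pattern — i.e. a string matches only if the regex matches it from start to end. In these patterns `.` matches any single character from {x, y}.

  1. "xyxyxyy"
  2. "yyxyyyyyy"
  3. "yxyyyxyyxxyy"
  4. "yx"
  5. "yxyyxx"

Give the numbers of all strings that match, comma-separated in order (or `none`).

1. "xyxyxyy" → no match — must start with "y"
2. "yyxyyyyyy" → no match
3. "yxyyyxyyxxyy" → no match
4. "yx" → match
5. "yxyyxx" → no match

4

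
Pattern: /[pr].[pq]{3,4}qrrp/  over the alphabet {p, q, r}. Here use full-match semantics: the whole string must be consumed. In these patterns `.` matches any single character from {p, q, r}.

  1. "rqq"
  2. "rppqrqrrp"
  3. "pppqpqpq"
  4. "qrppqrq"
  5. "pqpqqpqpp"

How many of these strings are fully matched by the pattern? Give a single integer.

0

1. "rqq" → no match — must end with "qrrp"
2. "rppqrqrrp" → no match
3. "pppqpqpq" → no match — must end with "qrrp"
4. "qrppqrq" → no match — must end with "qrrp"
5. "pqpqqpqpp" → no match — must end with "qrrp"
Total matched: 0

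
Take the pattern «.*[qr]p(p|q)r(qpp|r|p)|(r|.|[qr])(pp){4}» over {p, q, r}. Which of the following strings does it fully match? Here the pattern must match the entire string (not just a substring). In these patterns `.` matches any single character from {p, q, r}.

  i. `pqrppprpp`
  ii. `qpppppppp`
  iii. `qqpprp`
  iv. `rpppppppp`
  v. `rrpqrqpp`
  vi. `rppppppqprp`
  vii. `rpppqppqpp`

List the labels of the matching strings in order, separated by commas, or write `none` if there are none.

ii, iii, iv, v

i → no match
ii → match
iii → match
iv → match
v → match
vi → no match
vii → no match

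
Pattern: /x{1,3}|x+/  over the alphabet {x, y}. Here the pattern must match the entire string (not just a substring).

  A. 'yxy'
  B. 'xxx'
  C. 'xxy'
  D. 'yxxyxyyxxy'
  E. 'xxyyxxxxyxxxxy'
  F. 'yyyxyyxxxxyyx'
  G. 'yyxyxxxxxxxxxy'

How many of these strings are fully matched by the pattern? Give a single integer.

1

A → no match — must start with 'x'
B → match
C → no match — must end with 'x'
D → no match — must start with 'x'
E → no match — must end with 'x'
F → no match — must start with 'x'
G → no match — must start with 'x'
Total matched: 1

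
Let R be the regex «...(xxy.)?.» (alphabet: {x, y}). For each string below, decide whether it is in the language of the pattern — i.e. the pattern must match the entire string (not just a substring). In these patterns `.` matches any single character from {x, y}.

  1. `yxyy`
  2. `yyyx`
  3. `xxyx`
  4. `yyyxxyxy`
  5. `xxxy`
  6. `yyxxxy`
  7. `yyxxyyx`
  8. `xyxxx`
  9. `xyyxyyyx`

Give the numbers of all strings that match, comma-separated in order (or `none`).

1, 2, 3, 4, 5

1. `yxyy` → match
2. `yyyx` → match
3. `xxyx` → match
4. `yyyxxyxy` → match
5. `xxxy` → match
6. `yyxxxy` → no match
7. `yyxxyyx` → no match
8. `xyxxx` → no match
9. `xyyxyyyx` → no match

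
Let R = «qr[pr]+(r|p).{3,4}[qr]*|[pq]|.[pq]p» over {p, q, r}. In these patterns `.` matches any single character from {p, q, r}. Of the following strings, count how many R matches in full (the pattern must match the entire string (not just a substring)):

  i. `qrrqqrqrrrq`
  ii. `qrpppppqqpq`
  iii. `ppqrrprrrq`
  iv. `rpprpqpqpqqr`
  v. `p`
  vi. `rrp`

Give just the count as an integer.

2

i → no match
ii → match
iii → no match
iv → no match
v → match
vi → no match
Total matched: 2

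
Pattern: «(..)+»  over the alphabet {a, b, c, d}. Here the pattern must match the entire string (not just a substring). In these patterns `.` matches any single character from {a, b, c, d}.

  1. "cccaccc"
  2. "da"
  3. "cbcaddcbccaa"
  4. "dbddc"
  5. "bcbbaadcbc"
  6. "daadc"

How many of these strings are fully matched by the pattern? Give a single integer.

3

1. "cccaccc" → no match
2. "da" → match
3. "cbcaddcbccaa" → match
4. "dbddc" → no match
5. "bcbbaadcbc" → match
6. "daadc" → no match
Total matched: 3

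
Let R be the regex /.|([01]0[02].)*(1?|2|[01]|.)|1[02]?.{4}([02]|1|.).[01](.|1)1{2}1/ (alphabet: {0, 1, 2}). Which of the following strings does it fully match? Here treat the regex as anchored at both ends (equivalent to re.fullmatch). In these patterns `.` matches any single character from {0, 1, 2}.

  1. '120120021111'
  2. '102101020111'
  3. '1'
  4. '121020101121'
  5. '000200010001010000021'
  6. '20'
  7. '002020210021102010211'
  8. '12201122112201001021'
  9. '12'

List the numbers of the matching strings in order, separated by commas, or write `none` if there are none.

1 → no match
2 → no match
3 → match
4 → no match
5 → no match
6 → no match
7 → no match
8 → no match
9 → no match

3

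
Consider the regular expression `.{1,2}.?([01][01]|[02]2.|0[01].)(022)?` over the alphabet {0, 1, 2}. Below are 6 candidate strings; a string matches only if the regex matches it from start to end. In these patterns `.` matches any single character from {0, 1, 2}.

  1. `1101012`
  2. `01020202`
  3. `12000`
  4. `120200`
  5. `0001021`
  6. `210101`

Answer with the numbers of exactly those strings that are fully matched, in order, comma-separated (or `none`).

3

1 → no match
2 → no match
3 → match
4 → no match
5 → no match
6 → no match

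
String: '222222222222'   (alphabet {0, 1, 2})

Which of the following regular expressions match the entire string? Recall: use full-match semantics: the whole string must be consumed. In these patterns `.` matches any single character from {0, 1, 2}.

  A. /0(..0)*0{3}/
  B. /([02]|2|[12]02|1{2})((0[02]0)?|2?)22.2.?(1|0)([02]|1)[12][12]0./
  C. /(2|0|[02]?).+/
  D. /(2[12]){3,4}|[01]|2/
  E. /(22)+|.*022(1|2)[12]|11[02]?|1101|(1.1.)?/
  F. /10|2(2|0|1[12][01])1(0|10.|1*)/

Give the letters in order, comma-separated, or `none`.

C, E

A → no match — must start with '0'
B → no match
C → match
D → no match
E → match
F → no match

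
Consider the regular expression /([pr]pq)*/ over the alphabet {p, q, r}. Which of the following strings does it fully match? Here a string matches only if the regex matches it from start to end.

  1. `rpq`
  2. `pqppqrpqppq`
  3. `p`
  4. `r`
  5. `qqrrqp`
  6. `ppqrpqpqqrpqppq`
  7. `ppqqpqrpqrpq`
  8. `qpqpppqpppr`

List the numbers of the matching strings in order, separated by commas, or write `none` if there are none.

1. `rpq` → match
2. `pqppqrpqppq` → no match
3. `p` → no match
4. `r` → no match
5. `qqrrqp` → no match
6 → no match
7. `ppqqpqrpqrpq` → no match
8. `qpqpppqpppr` → no match

1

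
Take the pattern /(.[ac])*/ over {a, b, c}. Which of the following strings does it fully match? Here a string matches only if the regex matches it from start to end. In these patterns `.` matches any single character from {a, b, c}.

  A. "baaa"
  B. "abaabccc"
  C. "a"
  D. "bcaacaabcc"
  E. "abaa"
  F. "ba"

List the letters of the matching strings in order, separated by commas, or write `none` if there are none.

A → match
B → no match
C → no match
D → no match
E → no match
F → match

A, F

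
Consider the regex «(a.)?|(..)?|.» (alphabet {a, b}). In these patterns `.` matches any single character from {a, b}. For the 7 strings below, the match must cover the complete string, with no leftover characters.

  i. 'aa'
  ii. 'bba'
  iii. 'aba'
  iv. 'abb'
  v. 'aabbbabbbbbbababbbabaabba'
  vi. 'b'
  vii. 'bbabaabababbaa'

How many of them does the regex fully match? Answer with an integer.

i → match
ii → no match
iii → no match
iv → no match
v → no match
vi → match
vii → no match
Total matched: 2

2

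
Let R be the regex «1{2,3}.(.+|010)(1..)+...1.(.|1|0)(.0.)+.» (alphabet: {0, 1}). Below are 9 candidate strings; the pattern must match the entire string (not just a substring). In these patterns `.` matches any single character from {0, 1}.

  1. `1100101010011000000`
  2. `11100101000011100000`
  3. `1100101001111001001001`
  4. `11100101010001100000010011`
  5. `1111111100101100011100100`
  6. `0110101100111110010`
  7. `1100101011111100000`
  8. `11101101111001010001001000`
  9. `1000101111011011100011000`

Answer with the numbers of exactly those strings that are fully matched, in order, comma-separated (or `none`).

1 → match
2 → match
3 → match
4 → match
5 → no match
6 → no match — must start with `1`
7 → match
8 → match
9 → no match

1, 2, 3, 4, 7, 8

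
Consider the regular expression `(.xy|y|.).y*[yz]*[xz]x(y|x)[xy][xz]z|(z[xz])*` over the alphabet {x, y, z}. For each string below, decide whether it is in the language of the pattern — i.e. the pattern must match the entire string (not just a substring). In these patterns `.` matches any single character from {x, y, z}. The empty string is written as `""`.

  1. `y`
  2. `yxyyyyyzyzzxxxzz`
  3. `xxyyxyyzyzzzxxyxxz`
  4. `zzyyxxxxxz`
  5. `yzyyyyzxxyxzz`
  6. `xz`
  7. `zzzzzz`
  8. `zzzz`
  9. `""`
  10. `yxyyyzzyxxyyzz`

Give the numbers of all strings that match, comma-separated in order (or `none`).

2, 4, 5, 7, 8, 9, 10

1 → no match
2 → match
3 → no match
4 → match
5 → match
6 → no match
7 → match
8 → match
9 → match
10 → match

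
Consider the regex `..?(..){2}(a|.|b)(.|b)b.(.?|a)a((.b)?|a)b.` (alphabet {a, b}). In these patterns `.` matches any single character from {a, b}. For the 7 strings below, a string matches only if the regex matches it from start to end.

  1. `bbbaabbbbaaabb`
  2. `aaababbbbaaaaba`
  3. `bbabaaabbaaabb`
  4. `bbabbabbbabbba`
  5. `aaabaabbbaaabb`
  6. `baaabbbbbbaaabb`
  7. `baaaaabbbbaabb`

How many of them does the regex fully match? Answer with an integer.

7

1 → match
2 → match
3 → match
4 → match
5 → match
6 → match
7 → match
Total matched: 7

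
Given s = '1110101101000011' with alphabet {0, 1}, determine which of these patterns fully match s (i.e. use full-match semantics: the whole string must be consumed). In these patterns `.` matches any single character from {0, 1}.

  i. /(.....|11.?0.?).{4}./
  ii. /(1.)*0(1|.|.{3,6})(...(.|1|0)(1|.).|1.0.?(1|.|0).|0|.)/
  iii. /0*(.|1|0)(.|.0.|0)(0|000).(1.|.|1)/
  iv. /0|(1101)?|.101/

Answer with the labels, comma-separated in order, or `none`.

ii

i → no match
ii → match
iii → no match
iv → no match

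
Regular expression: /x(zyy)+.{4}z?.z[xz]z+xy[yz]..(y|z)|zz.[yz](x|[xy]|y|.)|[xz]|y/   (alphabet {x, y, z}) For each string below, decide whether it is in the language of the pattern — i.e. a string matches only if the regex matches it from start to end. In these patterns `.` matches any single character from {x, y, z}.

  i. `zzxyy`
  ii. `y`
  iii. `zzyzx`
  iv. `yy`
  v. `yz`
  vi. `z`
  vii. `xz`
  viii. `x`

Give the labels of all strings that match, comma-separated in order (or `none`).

i → match
ii → match
iii → match
iv → no match
v → no match
vi → match
vii → no match
viii → match

i, ii, iii, vi, viii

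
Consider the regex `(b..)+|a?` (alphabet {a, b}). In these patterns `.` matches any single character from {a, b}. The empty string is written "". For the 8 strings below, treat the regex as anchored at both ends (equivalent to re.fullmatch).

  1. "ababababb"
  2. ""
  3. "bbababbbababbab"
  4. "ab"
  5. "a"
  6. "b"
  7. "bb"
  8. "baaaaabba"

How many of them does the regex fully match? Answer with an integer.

1 → no match
2 → match
3 → match
4 → no match
5 → match
6 → no match
7 → no match
8 → no match
Total matched: 3

3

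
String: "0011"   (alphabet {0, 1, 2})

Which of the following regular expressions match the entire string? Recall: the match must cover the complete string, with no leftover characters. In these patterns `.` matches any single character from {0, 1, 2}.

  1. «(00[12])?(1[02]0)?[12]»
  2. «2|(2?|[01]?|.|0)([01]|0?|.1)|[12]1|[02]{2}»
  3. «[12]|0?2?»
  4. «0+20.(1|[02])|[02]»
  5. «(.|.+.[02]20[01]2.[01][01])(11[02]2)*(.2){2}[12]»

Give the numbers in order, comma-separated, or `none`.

1

1 → match
2 → no match
3 → no match
4 → no match
5 → no match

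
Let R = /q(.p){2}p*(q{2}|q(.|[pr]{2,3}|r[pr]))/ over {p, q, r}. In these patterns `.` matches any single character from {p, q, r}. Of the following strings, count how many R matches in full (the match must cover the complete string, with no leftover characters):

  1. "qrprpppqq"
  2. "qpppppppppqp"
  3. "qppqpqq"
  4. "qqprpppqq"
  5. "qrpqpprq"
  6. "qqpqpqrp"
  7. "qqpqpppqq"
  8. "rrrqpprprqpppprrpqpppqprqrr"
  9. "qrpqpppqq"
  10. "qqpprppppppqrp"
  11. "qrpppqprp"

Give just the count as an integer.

1 → match
2 → match
3 → match
4 → match
5 → no match
6 → match
7 → match
8 → no match — must start with "q"
9 → match
10 → no match
11 → match
Total matched: 8

8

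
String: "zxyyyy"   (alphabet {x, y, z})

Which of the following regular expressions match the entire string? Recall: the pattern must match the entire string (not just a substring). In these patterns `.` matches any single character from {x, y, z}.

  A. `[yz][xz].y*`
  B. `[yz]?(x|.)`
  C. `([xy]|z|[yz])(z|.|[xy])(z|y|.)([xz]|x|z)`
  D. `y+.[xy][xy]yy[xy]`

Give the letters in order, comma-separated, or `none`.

A → match
B → no match
C → no match
D → no match — must start with "y"

A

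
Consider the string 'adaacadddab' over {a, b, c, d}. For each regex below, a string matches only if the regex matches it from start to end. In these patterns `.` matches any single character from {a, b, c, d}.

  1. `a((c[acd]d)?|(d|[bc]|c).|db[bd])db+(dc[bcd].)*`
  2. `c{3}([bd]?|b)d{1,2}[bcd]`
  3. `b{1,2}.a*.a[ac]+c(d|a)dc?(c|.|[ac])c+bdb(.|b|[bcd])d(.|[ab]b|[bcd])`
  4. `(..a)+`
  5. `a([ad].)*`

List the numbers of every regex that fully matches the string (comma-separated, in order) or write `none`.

1 → no match
2 → no match — must start with 'c'
3 → no match — must start with 'b'
4 → no match — must end with 'a'
5 → match

5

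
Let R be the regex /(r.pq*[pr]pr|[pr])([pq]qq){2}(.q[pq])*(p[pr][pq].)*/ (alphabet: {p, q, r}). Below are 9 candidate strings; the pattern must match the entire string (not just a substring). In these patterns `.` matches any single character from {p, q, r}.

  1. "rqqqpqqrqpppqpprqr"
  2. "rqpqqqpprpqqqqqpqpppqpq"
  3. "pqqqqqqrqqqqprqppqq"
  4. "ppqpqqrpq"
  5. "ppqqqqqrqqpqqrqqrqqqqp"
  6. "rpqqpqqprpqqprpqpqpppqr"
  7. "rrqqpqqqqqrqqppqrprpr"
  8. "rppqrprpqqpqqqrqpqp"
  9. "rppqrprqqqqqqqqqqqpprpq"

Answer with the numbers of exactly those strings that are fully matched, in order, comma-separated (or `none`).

1 → match
2 → no match
3 → match
4 → no match
5 → match
6 → no match
7 → no match
8 → no match
9 → match

1, 3, 5, 9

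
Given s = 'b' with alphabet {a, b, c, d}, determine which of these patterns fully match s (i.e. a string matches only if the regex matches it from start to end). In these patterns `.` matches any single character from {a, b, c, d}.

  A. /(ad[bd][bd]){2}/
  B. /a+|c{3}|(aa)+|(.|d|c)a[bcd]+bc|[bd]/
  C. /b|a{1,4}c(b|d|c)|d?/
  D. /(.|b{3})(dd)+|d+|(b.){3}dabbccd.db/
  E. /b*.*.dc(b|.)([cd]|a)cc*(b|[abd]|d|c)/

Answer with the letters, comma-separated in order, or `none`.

B, C

A → no match — must start with 'ad'
B → match
C → match
D → no match
E → no match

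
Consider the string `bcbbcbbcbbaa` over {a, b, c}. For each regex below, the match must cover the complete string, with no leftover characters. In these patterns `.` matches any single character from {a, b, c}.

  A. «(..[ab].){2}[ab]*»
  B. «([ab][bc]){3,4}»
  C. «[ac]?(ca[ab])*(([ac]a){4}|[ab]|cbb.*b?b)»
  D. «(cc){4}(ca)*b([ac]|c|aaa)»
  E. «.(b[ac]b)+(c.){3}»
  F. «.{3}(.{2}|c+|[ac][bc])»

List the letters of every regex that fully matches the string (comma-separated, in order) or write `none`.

A

A → match
B → no match
C → no match
D → no match — must start with `cc`
E → no match
F → no match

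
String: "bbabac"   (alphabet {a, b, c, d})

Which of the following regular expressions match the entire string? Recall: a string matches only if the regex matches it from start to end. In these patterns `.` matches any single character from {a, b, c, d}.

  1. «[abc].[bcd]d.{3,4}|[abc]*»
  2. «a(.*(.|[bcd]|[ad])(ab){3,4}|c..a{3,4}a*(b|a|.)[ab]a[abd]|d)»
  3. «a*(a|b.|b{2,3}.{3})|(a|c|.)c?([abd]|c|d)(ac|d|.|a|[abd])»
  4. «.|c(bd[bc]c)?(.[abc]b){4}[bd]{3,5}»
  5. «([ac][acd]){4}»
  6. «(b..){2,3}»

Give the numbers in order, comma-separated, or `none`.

1, 6

1 → match
2 → no match — must start with "a"
3 → no match
4 → no match
5 → no match
6 → match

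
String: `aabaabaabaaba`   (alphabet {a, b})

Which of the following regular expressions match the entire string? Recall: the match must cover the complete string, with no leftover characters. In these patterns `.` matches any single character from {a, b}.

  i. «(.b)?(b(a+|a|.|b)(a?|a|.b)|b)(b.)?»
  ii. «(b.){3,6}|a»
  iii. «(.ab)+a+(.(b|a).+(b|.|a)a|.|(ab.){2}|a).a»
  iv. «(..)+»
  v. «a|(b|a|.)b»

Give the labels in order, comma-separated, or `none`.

iii

i → no match
ii → no match
iii → match
iv → no match
v → no match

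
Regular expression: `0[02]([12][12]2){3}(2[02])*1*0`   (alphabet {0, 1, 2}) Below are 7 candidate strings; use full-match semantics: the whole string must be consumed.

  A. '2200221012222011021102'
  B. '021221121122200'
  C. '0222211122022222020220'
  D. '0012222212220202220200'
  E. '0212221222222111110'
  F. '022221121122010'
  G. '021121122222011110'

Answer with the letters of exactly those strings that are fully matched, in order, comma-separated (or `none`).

A → no match — must start with '0'
B → no match
C → no match
D → match
E → match
F → match
G → match

D, E, F, G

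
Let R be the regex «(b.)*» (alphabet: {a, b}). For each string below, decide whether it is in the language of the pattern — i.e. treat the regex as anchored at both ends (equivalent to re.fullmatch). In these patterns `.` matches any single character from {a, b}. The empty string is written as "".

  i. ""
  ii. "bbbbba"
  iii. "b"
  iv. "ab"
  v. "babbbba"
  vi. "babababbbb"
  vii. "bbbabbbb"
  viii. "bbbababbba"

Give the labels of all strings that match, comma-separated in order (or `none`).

i → match
ii → match
iii → no match
iv → no match
v → no match
vi → match
vii → match
viii → match

i, ii, vi, vii, viii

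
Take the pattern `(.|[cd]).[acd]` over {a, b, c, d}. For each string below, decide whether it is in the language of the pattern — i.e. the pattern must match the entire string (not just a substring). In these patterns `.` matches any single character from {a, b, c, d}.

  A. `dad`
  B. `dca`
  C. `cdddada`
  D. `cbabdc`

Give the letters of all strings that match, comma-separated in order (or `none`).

A → match
B → match
C → no match
D → no match

A, B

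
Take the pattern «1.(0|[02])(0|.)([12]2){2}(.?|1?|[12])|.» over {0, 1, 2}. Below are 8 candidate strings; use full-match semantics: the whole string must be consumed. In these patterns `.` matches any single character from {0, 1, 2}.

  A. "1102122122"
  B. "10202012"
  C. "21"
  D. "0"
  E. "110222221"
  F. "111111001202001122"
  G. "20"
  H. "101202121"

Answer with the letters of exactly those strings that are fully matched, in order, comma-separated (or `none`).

D, E

A. "1102122122" → no match
B. "10202012" → no match
C. "21" → no match
D. "0" → match
E. "110222221" → match
F → no match
G. "20" → no match
H. "101202121" → no match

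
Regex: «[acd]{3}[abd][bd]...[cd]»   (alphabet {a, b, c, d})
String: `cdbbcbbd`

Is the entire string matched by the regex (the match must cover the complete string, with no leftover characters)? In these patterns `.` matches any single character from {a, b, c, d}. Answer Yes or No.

No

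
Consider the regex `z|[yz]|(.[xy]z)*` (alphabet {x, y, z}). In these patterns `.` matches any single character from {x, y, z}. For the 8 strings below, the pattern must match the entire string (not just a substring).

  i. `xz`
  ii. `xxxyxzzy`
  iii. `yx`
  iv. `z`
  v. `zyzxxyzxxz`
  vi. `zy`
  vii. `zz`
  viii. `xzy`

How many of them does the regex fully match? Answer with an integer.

i → no match
ii → no match
iii → no match
iv → match
v → no match
vi → no match
vii → no match
viii → no match
Total matched: 1

1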